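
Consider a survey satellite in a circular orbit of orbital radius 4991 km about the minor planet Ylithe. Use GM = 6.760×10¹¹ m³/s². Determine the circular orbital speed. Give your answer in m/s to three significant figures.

r = 4991 km = 4.991×10⁶ m.
For a circular orbit v = √(μ/r) = √(6.760×10¹¹ / 4.991×10⁶) = √(1.354×10⁵) = 368.0 m/s.

v ≈ 368 m/s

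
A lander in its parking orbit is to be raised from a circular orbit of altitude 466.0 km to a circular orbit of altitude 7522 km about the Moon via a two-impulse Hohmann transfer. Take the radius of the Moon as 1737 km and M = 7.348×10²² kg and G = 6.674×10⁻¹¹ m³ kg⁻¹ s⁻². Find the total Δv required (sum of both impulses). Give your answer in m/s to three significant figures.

Δv_total ≈ 681 m/s

μ = GM = 6.674×10⁻¹¹ × 7.348×10²² = 4.904×10¹² m³/s².
r₁ = 1737 + 466.0 = 2203.0 km = 2.2030×10⁶ m.
r₂ = 1737 + 7522 = 9259.0 km = 9.2590×10⁶ m.
Transfer ellipse a_t = (r₁ + r₂)/2 = 5.731×10⁶ m.
At r₁: circular v_c1 = √(μ/r₁) = 1492 m/s; transfer-perilune v_p = √[μ(2/r₁ − 1/a_t)] = 1896 m/s.
Δv₁ = v_p − v_c1 = 404.4 m/s.
At r₂: circular v_c2 = √(μ/r₂) = 727.8 m/s; transfer-apolune v_a = √[μ(2/r₂ − 1/a_t)] = 451.2 m/s.
Δv₂ = v_c2 − v_a = 276.6 m/s.
Total Δv = Δv₁ + Δv₂ = 681.0 m/s.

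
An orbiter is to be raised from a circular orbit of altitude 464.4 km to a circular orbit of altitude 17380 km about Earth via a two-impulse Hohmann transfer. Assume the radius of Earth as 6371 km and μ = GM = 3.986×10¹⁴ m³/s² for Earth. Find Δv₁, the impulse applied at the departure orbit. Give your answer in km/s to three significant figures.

Δv ≈ 1.88 km/s

r₁ = 6371 + 464.4 = 6835.4 km = 6.8354×10⁶ m.
r₂ = 6371 + 17380 = 23751 km = 2.3751×10⁷ m.
Transfer ellipse a_t = (r₁ + r₂)/2 = 1.529×10⁷ m.
At r₁: circular v_c1 = √(μ/r₁) = 7636 m/s; transfer-perigee v_p = √[μ(2/r₁ − 1/a_t)] = 9517 m/s.
Δv₁ = v_p − v_c1 = 1880 m/s.
= 1.880 km/s.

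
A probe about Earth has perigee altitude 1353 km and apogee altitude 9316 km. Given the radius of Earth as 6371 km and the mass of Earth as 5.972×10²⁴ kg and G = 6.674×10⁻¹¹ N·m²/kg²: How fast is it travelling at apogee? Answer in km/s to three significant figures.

μ = GM = 6.674×10⁻¹¹ × 5.972×10²⁴ = 3.986×10¹⁴ m³/s².
r_p = 6371 + 1353 = 7724.0 km = 7.7240×10⁶ m.
r_a = 6371 + 9316 = 15687 km = 1.5687×10⁷ m.
Semi-major axis a = (r_p + r_a)/2 = 11706 km = 1.171×10⁷ m.
Vis-viva: v² = μ(2/r − 1/a) = 3.986×10¹⁴ × (1.275×10⁻⁷ − 8.543×10⁻⁸) = 1.677×10⁷ m²/s².
v = 4095 m/s = 4.095 km/s.

v ≈ 4.09 km/s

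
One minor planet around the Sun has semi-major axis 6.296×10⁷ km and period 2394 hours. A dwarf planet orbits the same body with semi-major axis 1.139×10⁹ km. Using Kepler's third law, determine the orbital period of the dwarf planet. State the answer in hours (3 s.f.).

Kepler's third law: T² ∝ a³, so T₂ = T₁ (a₂/a₁)^(3/2).
a₂/a₁ = 18.09, (a₂/a₁)^(3/2) = 76.95.
T₂ = 2394 × 76.95 = 1.842×10⁵ hours.

T₂ ≈ 1.84×10⁵ hours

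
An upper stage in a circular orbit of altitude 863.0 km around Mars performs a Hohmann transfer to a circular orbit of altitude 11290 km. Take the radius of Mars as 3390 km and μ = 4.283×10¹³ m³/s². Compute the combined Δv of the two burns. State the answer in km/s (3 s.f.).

r₁ = 3390 + 863.0 = 4253.0 km = 4.2530×10⁶ m.
r₂ = 3390 + 11290 = 14680 km = 1.4680×10⁷ m.
Transfer ellipse a_t = (r₁ + r₂)/2 = 9.466×10⁶ m.
At r₁: circular v_c1 = √(μ/r₁) = 3173 m/s; transfer-periapsis v_p = √[μ(2/r₁ − 1/a_t)] = 3952 m/s.
Δv₁ = v_p − v_c1 = 778.4 m/s.
At r₂: circular v_c2 = √(μ/r₂) = 1708 m/s; transfer-apoapsis v_a = √[μ(2/r₂ − 1/a_t)] = 1145 m/s.
Δv₂ = v_c2 − v_a = 563.2 m/s.
Total Δv = Δv₁ + Δv₂ = 1342 m/s = 1.342 km/s.

Δv_total ≈ 1.34 km/s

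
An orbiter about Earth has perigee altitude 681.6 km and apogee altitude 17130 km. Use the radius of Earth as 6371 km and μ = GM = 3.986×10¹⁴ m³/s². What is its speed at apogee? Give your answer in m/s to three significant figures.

v ≈ 2800 m/s

r_p = 6371 + 681.6 = 7052.6 km = 7.0526×10⁶ m.
r_a = 6371 + 17130 = 23501 km = 2.3501×10⁷ m.
Semi-major axis a = (r_p + r_a)/2 = 15277 km = 1.528×10⁷ m.
Vis-viva: v² = μ(2/r − 1/a) = 3.986×10¹⁴ × (8.510×10⁻⁸ − 6.546×10⁻⁸) = 7.830×10⁶ m²/s².
v = 2798 m/s.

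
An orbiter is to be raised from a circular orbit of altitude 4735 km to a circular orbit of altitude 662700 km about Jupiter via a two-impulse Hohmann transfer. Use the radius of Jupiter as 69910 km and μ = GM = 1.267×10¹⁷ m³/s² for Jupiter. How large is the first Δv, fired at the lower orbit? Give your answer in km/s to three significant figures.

r₁ = 69910 + 4735 = 74645 km = 7.4645×10⁷ m.
r₂ = 69910 + 662700 = 732610 km = 7.3261×10⁸ m.
Transfer ellipse a_t = (r₁ + r₂)/2 = 4.036×10⁸ m.
At r₁: circular v_c1 = √(μ/r₁) = 41200 m/s; transfer-perijove v_p = √[μ(2/r₁ − 1/a_t)] = 55510 m/s.
Δv₁ = v_p − v_c1 = 14310 m/s.
= 14.31 km/s.

Δv ≈ 14.3 km/s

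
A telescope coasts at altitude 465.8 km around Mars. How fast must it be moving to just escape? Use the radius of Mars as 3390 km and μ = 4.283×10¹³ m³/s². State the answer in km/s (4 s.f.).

v_esc ≈ 4.713 km/s

r = 3390 + 465.8 = 3855.8 km = 3.8558×10⁶ m.
Escape speed v_esc = √(2μ/r) = √(2 × 4.283×10¹³ / 3.856×10⁶) = √(2.222×10⁷) = 4713 m/s.
= 4.713 km/s.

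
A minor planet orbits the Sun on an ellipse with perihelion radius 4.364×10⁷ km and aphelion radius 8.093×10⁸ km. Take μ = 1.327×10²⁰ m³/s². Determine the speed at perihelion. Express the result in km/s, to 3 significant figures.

v ≈ 76.0 km/s

Semi-major axis a = (r_p + r_a)/2 = 4.2647×10⁸ km = 4.265×10¹¹ m.
Vis-viva: v² = μ(2/r − 1/a) = 1.327×10²⁰ × (4.583×10⁻¹¹ − 2.345×10⁻¹²) = 5.770×10⁹ m²/s².
v = 75960 m/s = 75.96 km/s.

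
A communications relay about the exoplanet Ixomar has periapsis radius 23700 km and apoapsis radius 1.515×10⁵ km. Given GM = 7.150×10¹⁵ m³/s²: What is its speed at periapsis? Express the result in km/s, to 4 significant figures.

v ≈ 22.84 km/s

Semi-major axis a = (r_p + r_a)/2 = 87600 km = 8.760×10⁷ m.
Vis-viva: v² = μ(2/r − 1/a) = 7.150×10¹⁵ × (8.439×10⁻⁸ − 1.142×10⁻⁸) = 5.218×10⁸ m²/s².
v = 22840 m/s = 22.84 km/s.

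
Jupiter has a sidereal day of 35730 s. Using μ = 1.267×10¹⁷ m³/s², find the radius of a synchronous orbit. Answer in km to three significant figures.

A synchronous orbit has period T, so by Kepler's third law a = (μT²/4π²)^(1/3).
μT²/4π² = 1.267×10¹⁷ × (3.573×10⁴)² / 39.48 = 4.097×10²⁴ m³.
a = 1.600×10⁸ m = 1.6002×10⁵ km.

r_sync ≈ 1.60×10⁵ km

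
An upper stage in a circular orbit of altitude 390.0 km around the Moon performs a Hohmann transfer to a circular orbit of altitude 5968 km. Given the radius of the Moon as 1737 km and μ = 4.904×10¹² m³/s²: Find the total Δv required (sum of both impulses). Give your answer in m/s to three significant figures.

r₁ = 1737 + 390.0 = 2127.0 km = 2.1270×10⁶ m.
r₂ = 1737 + 5968 = 7705.0 km = 7.7050×10⁶ m.
Transfer ellipse a_t = (r₁ + r₂)/2 = 4.916×10⁶ m.
At r₁: circular v_c1 = √(μ/r₁) = 1518 m/s; transfer-perilune v_p = √[μ(2/r₁ − 1/a_t)] = 1901 m/s.
Δv₁ = v_p − v_c1 = 382.5 m/s.
At r₂: circular v_c2 = √(μ/r₂) = 797.8 m/s; transfer-apolune v_a = √[μ(2/r₂ − 1/a_t)] = 524.8 m/s.
Δv₂ = v_c2 − v_a = 273.0 m/s.
Total Δv = Δv₁ + Δv₂ = 655.6 m/s.

Δv_total ≈ 656 m/s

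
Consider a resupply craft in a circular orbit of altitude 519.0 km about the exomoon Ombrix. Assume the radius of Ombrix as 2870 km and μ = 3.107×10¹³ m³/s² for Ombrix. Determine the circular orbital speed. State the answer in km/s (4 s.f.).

r = 2870 + 519.0 = 3389.0 km = 3.3890×10⁶ m.
For a circular orbit v = √(μ/r) = √(3.107×10¹³ / 3.389×10⁶) = √(9.168×10⁶) = 3028 m/s.
That is 3.028 km/s.

v ≈ 3.028 km/s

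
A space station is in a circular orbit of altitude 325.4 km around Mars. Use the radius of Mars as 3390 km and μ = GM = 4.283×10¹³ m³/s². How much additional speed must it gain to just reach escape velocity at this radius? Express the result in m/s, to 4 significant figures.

r = 3390 + 325.4 = 3715.4 km = 3.7154×10⁶ m.
Circular speed v_c = √(μ/r) = 3395 m/s.
Escape speed v_esc = √(2μ/r) = √2 × v_c = 4802 m/s.
Δv = v_esc − v_c = 1406 m/s.

Δv ≈ 1406 m/s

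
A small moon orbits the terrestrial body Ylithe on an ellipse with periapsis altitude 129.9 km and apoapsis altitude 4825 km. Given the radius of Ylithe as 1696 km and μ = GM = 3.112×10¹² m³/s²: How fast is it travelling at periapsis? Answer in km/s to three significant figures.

v ≈ 1.63 km/s

r_p = 1696 + 129.9 = 1825.9 km = 1.8259×10⁶ m.
r_a = 1696 + 4825 = 6521.0 km = 6.5210×10⁶ m.
Semi-major axis a = (r_p + r_a)/2 = 4173.4 km = 4.173×10⁶ m.
Vis-viva: v² = μ(2/r − 1/a) = 3.112×10¹² × (1.095×10⁻⁶ − 2.396×10⁻⁷) = 2.663×10⁶ m²/s².
v = 1632 m/s = 1.632 km/s.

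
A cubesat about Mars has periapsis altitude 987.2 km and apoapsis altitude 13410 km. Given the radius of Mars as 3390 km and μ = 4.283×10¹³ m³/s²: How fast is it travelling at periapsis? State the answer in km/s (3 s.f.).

r_p = 3390 + 987.2 = 4377.2 km = 4.3772×10⁶ m.
r_a = 3390 + 13410 = 16800 km = 1.6800×10⁷ m.
Semi-major axis a = (r_p + r_a)/2 = 10589 km = 1.059×10⁷ m.
Vis-viva: v² = μ(2/r − 1/a) = 4.283×10¹³ × (4.569×10⁻⁷ − 9.444×10⁻⁸) = 1.552×10⁷ m²/s².
v = 3940 m/s = 3.940 km/s.

v ≈ 3.94 km/s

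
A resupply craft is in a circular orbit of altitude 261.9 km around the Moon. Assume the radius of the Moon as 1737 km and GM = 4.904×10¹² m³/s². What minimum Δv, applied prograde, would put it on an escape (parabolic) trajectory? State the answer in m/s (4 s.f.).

Δv ≈ 648.8 m/s

r = 1737 + 261.9 = 1998.9 km = 1.9989×10⁶ m.
Circular speed v_c = √(μ/r) = 1566 m/s.
Escape speed v_esc = √(2μ/r) = √2 × v_c = 2215 m/s.
Δv = v_esc − v_c = 648.8 m/s.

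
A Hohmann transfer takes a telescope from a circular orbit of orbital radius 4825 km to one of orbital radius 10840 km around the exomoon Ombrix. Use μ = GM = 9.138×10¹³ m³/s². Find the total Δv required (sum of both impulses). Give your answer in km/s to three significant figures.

r₁ = 4825 km = 4.825×10⁶ m.
r₂ = 10840 km = 1.084×10⁷ m.
Transfer ellipse a_t = (r₁ + r₂)/2 = 7.832×10⁶ m.
At r₁: circular v_c1 = √(μ/r₁) = 4352 m/s; transfer-periapsis v_p = √[μ(2/r₁ − 1/a_t)] = 5120 m/s.
Δv₁ = v_p − v_c1 = 767.8 m/s.
At r₂: circular v_c2 = √(μ/r₂) = 2903 m/s; transfer-apoapsis v_a = √[μ(2/r₂ − 1/a_t)] = 2279 m/s.
Δv₂ = v_c2 − v_a = 624.6 m/s.
Total Δv = Δv₁ + Δv₂ = 1392 m/s = 1.392 km/s.

Δv_total ≈ 1.39 km/s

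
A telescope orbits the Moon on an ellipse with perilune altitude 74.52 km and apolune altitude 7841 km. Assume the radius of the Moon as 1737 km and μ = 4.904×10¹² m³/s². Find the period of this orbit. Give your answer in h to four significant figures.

T ≈ 10.71 h

r_p = 1737 + 74.52 = 1811.5 km = 1.8115×10⁶ m.
r_a = 1737 + 7841 = 9578.0 km = 9.5780×10⁶ m.
Semi-major axis a = (r_p + r_a)/2 = (1811.5 + 9578.0)/2 = 5694.8 km = 5.695×10⁶ m.
By Kepler's third law T = 2π√(a³/μ) = 2π × 6.137×10³ = 3.856×10⁴ s.
= 10.71 h.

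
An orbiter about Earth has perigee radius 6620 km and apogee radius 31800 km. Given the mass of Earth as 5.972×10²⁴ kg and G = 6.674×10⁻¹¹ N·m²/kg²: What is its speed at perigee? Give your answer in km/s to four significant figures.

μ = GM = 6.674×10⁻¹¹ × 5.972×10²⁴ = 3.986×10¹⁴ m³/s².
Semi-major axis a = (r_p + r_a)/2 = 19210 km = 1.921×10⁷ m.
Vis-viva: v² = μ(2/r − 1/a) = 3.986×10¹⁴ × (3.021×10⁻⁷ − 5.206×10⁻⁸) = 9.967×10⁷ m²/s².
v = 9983 m/s = 9.983 km/s.

v ≈ 9.983 km/s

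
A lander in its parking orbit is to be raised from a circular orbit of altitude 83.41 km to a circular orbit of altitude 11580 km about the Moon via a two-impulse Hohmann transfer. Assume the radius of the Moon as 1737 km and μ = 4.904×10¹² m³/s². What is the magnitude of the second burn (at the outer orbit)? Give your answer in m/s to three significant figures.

r₁ = 1737 + 83.41 = 1820.4 km = 1.8204×10⁶ m.
r₂ = 1737 + 11580 = 13317 km = 1.3317×10⁷ m.
Transfer ellipse a_t = (r₁ + r₂)/2 = 7.569×10⁶ m.
At r₁: circular v_c1 = √(μ/r₁) = 1641 m/s; transfer-perilune v_p = √[μ(2/r₁ − 1/a_t)] = 2177 m/s.
At r₂: circular v_c2 = √(μ/r₂) = 606.8 m/s; transfer-apolune v_a = √[μ(2/r₂ − 1/a_t)] = 297.6 m/s.
Δv₂ = v_c2 − v_a = 309.2 m/s.

Δv ≈ 309 m/s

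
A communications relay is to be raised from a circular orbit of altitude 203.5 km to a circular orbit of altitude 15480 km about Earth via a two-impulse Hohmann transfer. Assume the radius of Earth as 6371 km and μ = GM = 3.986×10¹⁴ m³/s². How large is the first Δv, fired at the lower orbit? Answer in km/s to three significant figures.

r₁ = 6371 + 203.5 = 6574.5 km = 6.5745×10⁶ m.
r₂ = 6371 + 15480 = 21851 km = 2.1851×10⁷ m.
Transfer ellipse a_t = (r₁ + r₂)/2 = 1.421×10⁷ m.
At r₁: circular v_c1 = √(μ/r₁) = 7786 m/s; transfer-perigee v_p = √[μ(2/r₁ − 1/a_t)] = 9655 m/s.
Δv₁ = v_p − v_c1 = 1868 m/s.
= 1.868 km/s.

Δv ≈ 1.87 km/s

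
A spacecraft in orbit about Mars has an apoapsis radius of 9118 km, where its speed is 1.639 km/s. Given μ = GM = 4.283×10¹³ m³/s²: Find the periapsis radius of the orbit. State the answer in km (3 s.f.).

periapsis radius ≈ 3650 km

r_a = 9.118×10⁶ m.
Specific energy ε = v²/2 − μ/r = -3.354×10⁶ J/kg, so a = −μ/(2ε) = 6.385×10⁶ m.
The apsides satisfy r_p + r_a = 2a, so the periapsis radius is 2a − r_a = 3.651×10⁶ m = 3651.3 km.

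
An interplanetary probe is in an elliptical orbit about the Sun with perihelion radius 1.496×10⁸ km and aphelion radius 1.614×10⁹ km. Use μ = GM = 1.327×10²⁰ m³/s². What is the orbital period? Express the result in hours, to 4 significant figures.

Semi-major axis a = (r_p + r_a)/2 = (1.4960×10⁸ + 1.6140×10⁹)/2 = 8.8180×10⁸ km = 8.818×10¹¹ m.
By Kepler's third law T = 2π√(a³/μ) = 2π × 7.188×10⁷ = 4.516×10⁸ s.
= 1.255×10⁵ hours.

T ≈ 125500 hours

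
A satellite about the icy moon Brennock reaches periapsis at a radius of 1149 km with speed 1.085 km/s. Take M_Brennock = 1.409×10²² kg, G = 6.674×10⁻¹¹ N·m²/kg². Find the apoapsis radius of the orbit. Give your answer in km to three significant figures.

μ = GM = 6.674×10⁻¹¹ × 1.409×10²² = 9.404×10¹¹ m³/s².
r_p = 1.149×10⁶ m.
Specific energy ε = v²/2 − μ/r = -2.298×10⁵ J/kg, so a = −μ/(2ε) = 2.046×10⁶ m.
The apsides satisfy r_p + r_a = 2a, so the apoapsis radius is 2a − r_p = 2.943×10⁶ m = 2942.9 km.

apoapsis radius ≈ 2940 km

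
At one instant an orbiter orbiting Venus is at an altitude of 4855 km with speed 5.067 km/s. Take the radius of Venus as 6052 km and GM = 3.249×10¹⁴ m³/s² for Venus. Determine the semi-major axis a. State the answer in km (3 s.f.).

r = 6052 + 4855 = 10907 km = 1.091×10⁷ m.
Specific orbital energy ε = v²/2 − μ/r = (5067)²/2 − 3.249×10¹⁴/1.091×10⁷ = -1.695×10⁷ J/kg.
Since ε = −μ/(2a), a = −μ/(2ε) = 9.584×10⁶ m = 9583.5 km.

a ≈ 9580 km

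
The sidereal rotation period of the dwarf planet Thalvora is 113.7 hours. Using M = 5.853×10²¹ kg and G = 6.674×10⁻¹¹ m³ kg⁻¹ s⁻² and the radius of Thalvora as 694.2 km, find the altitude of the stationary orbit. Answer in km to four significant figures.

h_sync ≈ 11140 km

μ = GM = 6.674×10⁻¹¹ × 5.853×10²¹ = 3.906×10¹¹ m³/s².
T = 113.7 hours = 4.093×10⁵ s.
A synchronous orbit has period T, so by Kepler's third law a = (μT²/4π²)^(1/3).
μT²/4π² = 3.906×10¹¹ × (4.093×10⁵)² / 39.48 = 1.658×10²¹ m³.
a = 1.184×10⁷ m = 11835 km.
Altitude h = a − R = 11835 − 694.2 = 11141 km.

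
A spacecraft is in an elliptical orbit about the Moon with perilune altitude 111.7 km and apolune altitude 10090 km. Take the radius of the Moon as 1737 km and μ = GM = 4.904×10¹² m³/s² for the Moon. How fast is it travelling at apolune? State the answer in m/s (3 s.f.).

r_p = 1737 + 111.7 = 1848.7 km = 1.8487×10⁶ m.
r_a = 1737 + 10090 = 11827 km = 1.1827×10⁷ m.
Semi-major axis a = (r_p + r_a)/2 = 6837.9 km = 6.838×10⁶ m.
Vis-viva: v² = μ(2/r − 1/a) = 4.904×10¹² × (1.691×10⁻⁷ − 1.462×10⁻⁷) = 1.121×10⁵ m²/s².
v = 334.8 m/s.

v ≈ 335 m/s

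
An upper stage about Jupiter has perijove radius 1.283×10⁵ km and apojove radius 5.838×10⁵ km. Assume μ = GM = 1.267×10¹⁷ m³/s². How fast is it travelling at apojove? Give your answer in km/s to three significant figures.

v ≈ 8.84 km/s

Semi-major axis a = (r_p + r_a)/2 = 3.5605×10⁵ km = 3.560×10⁸ m.
Vis-viva: v² = μ(2/r − 1/a) = 1.267×10¹⁷ × (3.426×10⁻⁹ − 2.809×10⁻⁹) = 7.820×10⁷ m²/s².
v = 8843 m/s = 8.843 km/s.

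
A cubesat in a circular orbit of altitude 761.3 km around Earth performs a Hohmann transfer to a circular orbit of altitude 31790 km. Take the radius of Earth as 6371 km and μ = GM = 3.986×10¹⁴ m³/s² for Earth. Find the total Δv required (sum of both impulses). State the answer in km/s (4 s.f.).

Δv_total ≈ 3.647 km/s

r₁ = 6371 + 761.3 = 7132.3 km = 7.1323×10⁶ m.
r₂ = 6371 + 31790 = 38161 km = 3.8161×10⁷ m.
Transfer ellipse a_t = (r₁ + r₂)/2 = 2.265×10⁷ m.
At r₁: circular v_c1 = √(μ/r₁) = 7476 m/s; transfer-perigee v_p = √[μ(2/r₁ − 1/a_t)] = 9704 m/s.
Δv₁ = v_p − v_c1 = 2229 m/s.
At r₂: circular v_c2 = √(μ/r₂) = 3232 m/s; transfer-apogee v_a = √[μ(2/r₂ − 1/a_t)] = 1814 m/s.
Δv₂ = v_c2 − v_a = 1418 m/s.
Total Δv = Δv₁ + Δv₂ = 3647 m/s = 3.647 km/s.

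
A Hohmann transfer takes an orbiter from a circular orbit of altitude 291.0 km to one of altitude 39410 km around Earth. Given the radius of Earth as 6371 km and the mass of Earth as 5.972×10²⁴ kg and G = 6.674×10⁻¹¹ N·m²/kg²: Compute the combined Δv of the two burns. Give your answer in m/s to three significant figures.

Δv_total ≈ 3950 m/s

μ = GM = 6.674×10⁻¹¹ × 5.972×10²⁴ = 3.986×10¹⁴ m³/s².
r₁ = 6371 + 291.0 = 6662.0 km = 6.6620×10⁶ m.
r₂ = 6371 + 39410 = 45781 km = 4.5781×10⁷ m.
Transfer ellipse a_t = (r₁ + r₂)/2 = 2.622×10⁷ m.
At r₁: circular v_c1 = √(μ/r₁) = 7735 m/s; transfer-perigee v_p = √[μ(2/r₁ − 1/a_t)] = 10220 m/s.
Δv₁ = v_p − v_c1 = 2485 m/s.
At r₂: circular v_c2 = √(μ/r₂) = 2951 m/s; transfer-apogee v_a = √[μ(2/r₂ − 1/a_t)] = 1487 m/s.
Δv₂ = v_c2 − v_a = 1463 m/s.
Total Δv = Δv₁ + Δv₂ = 3949 m/s.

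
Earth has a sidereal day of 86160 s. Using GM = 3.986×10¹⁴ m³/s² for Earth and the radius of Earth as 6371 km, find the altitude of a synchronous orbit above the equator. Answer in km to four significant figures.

h_sync ≈ 35790 km

A synchronous orbit has period T, so by Kepler's third law a = (μT²/4π²)^(1/3).
μT²/4π² = 3.986×10¹⁴ × (8.616×10⁴)² / 39.48 = 7.495×10²² m³.
a = 4.216×10⁷ m = 42163 km.
Altitude h = a − R = 42163 − 6371 = 35792 km.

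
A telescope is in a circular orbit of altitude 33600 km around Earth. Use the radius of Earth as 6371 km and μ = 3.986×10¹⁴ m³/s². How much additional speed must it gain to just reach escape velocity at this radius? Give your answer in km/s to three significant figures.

r = 6371 + 33600 = 39971 km = 3.9971×10⁷ m.
Circular speed v_c = √(μ/r) = 3158 m/s.
Escape speed v_esc = √(2μ/r) = √2 × v_c = 4466 m/s.
Δv = v_esc − v_c = 1308 m/s = 1.308 km/s.

Δv ≈ 1.31 km/s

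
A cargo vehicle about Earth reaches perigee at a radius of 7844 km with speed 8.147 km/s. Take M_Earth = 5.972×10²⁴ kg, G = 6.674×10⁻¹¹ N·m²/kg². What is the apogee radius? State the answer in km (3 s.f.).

apogee radius ≈ 14800 km

μ = GM = 6.674×10⁻¹¹ × 5.972×10²⁴ = 3.986×10¹⁴ m³/s².
r_p = 7.844×10⁶ m.
Specific energy ε = v²/2 − μ/r = -1.763×10⁷ J/kg, so a = −μ/(2ε) = 1.131×10⁷ m.
The apsides satisfy r_p + r_a = 2a, so the apogee radius is 2a − r_p = 1.477×10⁷ m = 14769 km.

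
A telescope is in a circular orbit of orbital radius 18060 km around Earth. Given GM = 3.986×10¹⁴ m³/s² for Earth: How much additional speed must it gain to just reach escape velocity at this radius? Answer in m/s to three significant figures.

Δv ≈ 1950 m/s

r = 18060 km = 1.806×10⁷ m.
Circular speed v_c = √(μ/r) = 4698 m/s.
Escape speed v_esc = √(2μ/r) = √2 × v_c = 6644 m/s.
Δv = v_esc − v_c = 1946 m/s.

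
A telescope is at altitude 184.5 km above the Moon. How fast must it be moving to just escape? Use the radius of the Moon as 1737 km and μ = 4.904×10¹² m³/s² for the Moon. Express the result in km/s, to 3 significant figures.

v_esc ≈ 2.26 km/s

r = 1737 + 184.5 = 1921.5 km = 1.9215×10⁶ m.
Escape speed v_esc = √(2μ/r) = √(2 × 4.904×10¹² / 1.922×10⁶) = √(5.104×10⁶) = 2259 m/s.
= 2.259 km/s.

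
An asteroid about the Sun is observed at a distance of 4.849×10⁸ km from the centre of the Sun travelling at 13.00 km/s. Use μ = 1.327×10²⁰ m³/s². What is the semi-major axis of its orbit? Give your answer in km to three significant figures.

r = 4.849×10¹¹ m.
Vis-viva rearranged: 1/a = 2/r − v²/μ = 4.125×10⁻¹² − 1.274×10⁻¹² = 2.851×10⁻¹² m⁻¹.
a = 3.508×10¹¹ m = 3.5075×10⁸ km.

a ≈ 3.51×10⁸ km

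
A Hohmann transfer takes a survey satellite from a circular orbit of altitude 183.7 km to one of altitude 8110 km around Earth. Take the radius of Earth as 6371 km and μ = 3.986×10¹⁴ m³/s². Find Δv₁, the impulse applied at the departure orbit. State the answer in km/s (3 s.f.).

Δv ≈ 1.35 km/s

r₁ = 6371 + 183.7 = 6554.7 km = 6.5547×10⁶ m.
r₂ = 6371 + 8110 = 14481 km = 1.4481×10⁷ m.
Transfer ellipse a_t = (r₁ + r₂)/2 = 1.052×10⁷ m.
At r₁: circular v_c1 = √(μ/r₁) = 7798 m/s; transfer-perigee v_p = √[μ(2/r₁ − 1/a_t)] = 9150 m/s.
Δv₁ = v_p − v_c1 = 1352 m/s.
= 1.352 km/s.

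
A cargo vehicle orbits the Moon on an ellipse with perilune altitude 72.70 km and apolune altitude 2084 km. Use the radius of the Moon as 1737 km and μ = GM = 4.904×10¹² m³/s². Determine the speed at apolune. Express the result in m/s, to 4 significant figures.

r_p = 1737 + 72.70 = 1809.7 km = 1.8097×10⁶ m.
r_a = 1737 + 2084 = 3821.0 km = 3.8210×10⁶ m.
Semi-major axis a = (r_p + r_a)/2 = 2815.3 km = 2.815×10⁶ m.
Vis-viva: v² = μ(2/r − 1/a) = 4.904×10¹² × (5.234×10⁻⁷ − 3.552×10⁻⁷) = 8.250×10⁵ m²/s².
v = 908.3 m/s.

v ≈ 908.3 m/s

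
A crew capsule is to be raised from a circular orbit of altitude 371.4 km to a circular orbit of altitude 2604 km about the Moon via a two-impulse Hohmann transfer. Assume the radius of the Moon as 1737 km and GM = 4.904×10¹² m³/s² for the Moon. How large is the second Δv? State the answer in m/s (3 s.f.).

r₁ = 1737 + 371.4 = 2108.4 km = 2.1084×10⁶ m.
r₂ = 1737 + 2604 = 4341.0 km = 4.3410×10⁶ m.
Transfer ellipse a_t = (r₁ + r₂)/2 = 3.225×10⁶ m.
At r₁: circular v_c1 = √(μ/r₁) = 1525 m/s; transfer-perilune v_p = √[μ(2/r₁ − 1/a_t)] = 1769 m/s.
At r₂: circular v_c2 = √(μ/r₂) = 1063 m/s; transfer-apolune v_a = √[μ(2/r₂ − 1/a_t)] = 859.4 m/s.
Δv₂ = v_c2 − v_a = 203.4 m/s.

Δv ≈ 203 m/s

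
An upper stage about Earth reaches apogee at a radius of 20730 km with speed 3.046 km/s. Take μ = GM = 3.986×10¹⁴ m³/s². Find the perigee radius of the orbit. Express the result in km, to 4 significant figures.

r_a = 2.073×10⁷ m.
Specific energy ε = v²/2 − μ/r = -1.459×10⁷ J/kg, so a = −μ/(2ε) = 1.366×10⁷ m.
The apsides satisfy r_p + r_a = 2a, so the perigee radius is 2a − r_a = 6.592×10⁶ m = 6591.7 km.

perigee radius ≈ 6592 km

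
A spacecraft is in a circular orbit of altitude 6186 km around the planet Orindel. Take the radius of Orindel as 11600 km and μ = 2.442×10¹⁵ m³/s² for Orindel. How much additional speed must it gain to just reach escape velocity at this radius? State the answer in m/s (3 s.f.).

r = 11600 + 6186 = 17786 km = 1.7786×10⁷ m.
Circular speed v_c = √(μ/r) = 11720 m/s.
Escape speed v_esc = √(2μ/r) = √2 × v_c = 16570 m/s.
Δv = v_esc − v_c = 4854 m/s.

Δv ≈ 4850 m/s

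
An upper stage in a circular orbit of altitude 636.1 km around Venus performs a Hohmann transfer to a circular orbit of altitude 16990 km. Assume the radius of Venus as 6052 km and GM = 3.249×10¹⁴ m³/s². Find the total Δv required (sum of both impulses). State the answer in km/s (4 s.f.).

Δv_total ≈ 2.944 km/s

r₁ = 6052 + 636.1 = 6688.1 km = 6.6881×10⁶ m.
r₂ = 6052 + 16990 = 23042 km = 2.3042×10⁷ m.
Transfer ellipse a_t = (r₁ + r₂)/2 = 1.487×10⁷ m.
At r₁: circular v_c1 = √(μ/r₁) = 6970 m/s; transfer-periapsis v_p = √[μ(2/r₁ − 1/a_t)] = 8678 m/s.
Δv₁ = v_p − v_c1 = 1708 m/s.
At r₂: circular v_c2 = √(μ/r₂) = 3755 m/s; transfer-apoapsis v_a = √[μ(2/r₂ − 1/a_t)] = 2519 m/s.
Δv₂ = v_c2 − v_a = 1236 m/s.
Total Δv = Δv₁ + Δv₂ = 2944 m/s = 2.944 km/s.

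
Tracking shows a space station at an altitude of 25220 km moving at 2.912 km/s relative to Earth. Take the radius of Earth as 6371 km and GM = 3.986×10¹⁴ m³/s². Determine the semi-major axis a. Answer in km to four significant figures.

r = 6371 + 25220 = 31591 km = 3.159×10⁷ m.
Vis-viva rearranged: 1/a = 2/r − v²/μ = 6.331×10⁻⁸ − 2.127×10⁻⁸ = 4.204×10⁻⁸ m⁻¹.
a = 2.379×10⁷ m = 23789 km.

a ≈ 23790 km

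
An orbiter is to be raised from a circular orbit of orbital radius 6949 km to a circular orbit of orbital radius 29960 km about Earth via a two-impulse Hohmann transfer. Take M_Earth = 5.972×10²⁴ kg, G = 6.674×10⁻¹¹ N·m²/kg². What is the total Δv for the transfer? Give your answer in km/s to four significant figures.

Δv_total ≈ 3.485 km/s

μ = GM = 6.674×10⁻¹¹ × 5.972×10²⁴ = 3.986×10¹⁴ m³/s².
r₁ = 6949 km = 6.949×10⁶ m.
r₂ = 29960 km = 2.996×10⁷ m.
Transfer ellipse a_t = (r₁ + r₂)/2 = 1.845×10⁷ m.
At r₁: circular v_c1 = √(μ/r₁) = 7573 m/s; transfer-perigee v_p = √[μ(2/r₁ − 1/a_t)] = 9650 m/s.
Δv₁ = v_p − v_c1 = 2076 m/s.
At r₂: circular v_c2 = √(μ/r₂) = 3647 m/s; transfer-apogee v_a = √[μ(2/r₂ − 1/a_t)] = 2238 m/s.
Δv₂ = v_c2 − v_a = 1409 m/s.
Total Δv = Δv₁ + Δv₂ = 3485 m/s = 3.485 km/s.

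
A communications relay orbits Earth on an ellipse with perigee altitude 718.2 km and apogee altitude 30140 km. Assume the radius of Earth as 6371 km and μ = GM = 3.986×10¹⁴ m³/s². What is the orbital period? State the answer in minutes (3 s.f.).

T ≈ 534 minutes

r_p = 6371 + 718.2 = 7089.2 km = 7.0892×10⁶ m.
r_a = 6371 + 30140 = 36511 km = 3.6511×10⁷ m.
Semi-major axis a = (r_p + r_a)/2 = (7089.2 + 36511)/2 = 21800 km = 2.180×10⁷ m.
By Kepler's third law T = 2π√(a³/μ) = 2π × 5.098×10³ = 3.203×10⁴ s.
= 533.9 minutes.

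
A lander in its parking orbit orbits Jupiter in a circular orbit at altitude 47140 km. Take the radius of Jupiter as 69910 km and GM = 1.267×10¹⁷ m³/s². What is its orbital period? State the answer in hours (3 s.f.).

r = 69910 + 47140 = 117050 km = 1.1705×10⁸ m.
Kepler's third law: T = 2π√(r³/μ) = 2π√((1.170×10⁸)³ / 1.267×10¹⁷).
r³/μ = 1.266×10⁷ s², so T = 2π × 3.558×10³ = 2.235×10⁴ s.
Converting: 2.235×10⁴ s ÷ 3600 = 6.209 hours.

T ≈ 6.21 hours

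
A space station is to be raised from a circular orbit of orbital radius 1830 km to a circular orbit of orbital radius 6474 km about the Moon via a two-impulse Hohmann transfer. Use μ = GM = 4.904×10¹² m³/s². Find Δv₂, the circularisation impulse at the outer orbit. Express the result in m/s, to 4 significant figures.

Δv ≈ 292.5 m/s

r₁ = 1830 km = 1.830×10⁶ m.
r₂ = 6474 km = 6.474×10⁶ m.
Transfer ellipse a_t = (r₁ + r₂)/2 = 4.152×10⁶ m.
At r₁: circular v_c1 = √(μ/r₁) = 1637 m/s; transfer-perilune v_p = √[μ(2/r₁ − 1/a_t)] = 2044 m/s.
At r₂: circular v_c2 = √(μ/r₂) = 870.3 m/s; transfer-apolune v_a = √[μ(2/r₂ − 1/a_t)] = 577.8 m/s.
Δv₂ = v_c2 − v_a = 292.5 m/s.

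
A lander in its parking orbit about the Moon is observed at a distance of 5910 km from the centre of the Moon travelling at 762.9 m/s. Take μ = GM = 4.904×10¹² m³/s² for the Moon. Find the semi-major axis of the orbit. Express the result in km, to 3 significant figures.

r = 5.910×10⁶ m.
Specific orbital energy ε = v²/2 − μ/r = (762.9)²/2 − 4.904×10¹²/5.910×10⁶ = -5.388×10⁵ J/kg.
Since ε = −μ/(2a), a = −μ/(2ε) = 4.551×10⁶ m = 4551.1 km.

a ≈ 4550 km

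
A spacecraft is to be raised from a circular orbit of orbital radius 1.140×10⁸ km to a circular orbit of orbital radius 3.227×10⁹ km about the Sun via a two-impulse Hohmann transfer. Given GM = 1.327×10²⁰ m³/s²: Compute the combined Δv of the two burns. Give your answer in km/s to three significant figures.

r₁ = 1.140×10⁸ km = 1.140×10¹¹ m.
r₂ = 3.227×10⁹ km = 3.227×10¹² m.
Transfer ellipse a_t = (r₁ + r₂)/2 = 1.670×10¹² m.
At r₁: circular v_c1 = √(μ/r₁) = 34120 m/s; transfer-perihelion v_p = √[μ(2/r₁ − 1/a_t)] = 47420 m/s.
Δv₁ = v_p − v_c1 = 13300 m/s.
At r₂: circular v_c2 = √(μ/r₂) = 6413 m/s; transfer-aphelion v_a = √[μ(2/r₂ − 1/a_t)] = 1675 m/s.
Δv₂ = v_c2 − v_a = 4737 m/s.
Total Δv = Δv₁ + Δv₂ = 18040 m/s = 18.04 km/s.

Δv_total ≈ 18.0 km/s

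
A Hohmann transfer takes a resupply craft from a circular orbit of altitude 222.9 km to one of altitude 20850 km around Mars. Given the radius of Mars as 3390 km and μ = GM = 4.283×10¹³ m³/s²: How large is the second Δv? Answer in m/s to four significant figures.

Δv ≈ 652.2 m/s

r₁ = 3390 + 222.9 = 3612.9 km = 3.6129×10⁶ m.
r₂ = 3390 + 20850 = 24240 km = 2.4240×10⁷ m.
Transfer ellipse a_t = (r₁ + r₂)/2 = 1.393×10⁷ m.
At r₁: circular v_c1 = √(μ/r₁) = 3443 m/s; transfer-periapsis v_p = √[μ(2/r₁ − 1/a_t)] = 4542 m/s.
At r₂: circular v_c2 = √(μ/r₂) = 1329 m/s; transfer-apoapsis v_a = √[μ(2/r₂ − 1/a_t)] = 677.0 m/s.
Δv₂ = v_c2 − v_a = 652.2 m/s.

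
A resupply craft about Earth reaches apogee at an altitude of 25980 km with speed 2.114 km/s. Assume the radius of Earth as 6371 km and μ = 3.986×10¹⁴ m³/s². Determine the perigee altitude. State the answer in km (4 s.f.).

r_a = 6371 + 25980 = 32351 km = 3.235×10⁷ m.
Specific energy ε = v²/2 − μ/r = -1.009×10⁷ J/kg, so a = −μ/(2ε) = 1.976×10⁷ m.
The apsides satisfy r_p + r_a = 2a, so the perigee radius is 2a − r_a = 7.167×10⁶ m = 7166.8 km.
Perigee altitude = 7166.8 − 6371 = 795.76 km.

perigee altitude ≈ 795.8 km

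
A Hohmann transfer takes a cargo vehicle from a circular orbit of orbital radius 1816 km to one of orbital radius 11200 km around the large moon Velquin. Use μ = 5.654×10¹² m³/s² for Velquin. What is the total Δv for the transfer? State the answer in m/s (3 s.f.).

Δv_total ≈ 885 m/s

r₁ = 1816 km = 1.816×10⁶ m.
r₂ = 11200 km = 1.120×10⁷ m.
Transfer ellipse a_t = (r₁ + r₂)/2 = 6.508×10⁶ m.
At r₁: circular v_c1 = √(μ/r₁) = 1764 m/s; transfer-periapsis v_p = √[μ(2/r₁ − 1/a_t)] = 2315 m/s.
Δv₁ = v_p − v_c1 = 550.3 m/s.
At r₂: circular v_c2 = √(μ/r₂) = 710.5 m/s; transfer-apoapsis v_a = √[μ(2/r₂ − 1/a_t)] = 375.3 m/s.
Δv₂ = v_c2 − v_a = 335.2 m/s.
Total Δv = Δv₁ + Δv₂ = 885.4 m/s.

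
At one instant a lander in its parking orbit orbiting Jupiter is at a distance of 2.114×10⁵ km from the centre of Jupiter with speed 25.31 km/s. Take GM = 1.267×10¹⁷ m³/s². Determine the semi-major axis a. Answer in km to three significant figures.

r = 2.114×10⁸ m.
Vis-viva rearranged: 1/a = 2/r − v²/μ = 9.461×10⁻⁹ − 5.056×10⁻⁹ = 4.405×10⁻⁹ m⁻¹.
a = 2.270×10⁸ m = 2.2703×10⁵ km.

a ≈ 2.27×10⁵ km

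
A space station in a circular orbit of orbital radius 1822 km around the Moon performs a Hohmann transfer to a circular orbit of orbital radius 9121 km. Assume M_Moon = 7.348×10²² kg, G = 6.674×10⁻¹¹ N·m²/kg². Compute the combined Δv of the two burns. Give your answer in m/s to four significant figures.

μ = GM = 6.674×10⁻¹¹ × 7.348×10²² = 4.904×10¹² m³/s².
r₁ = 1822 km = 1.822×10⁶ m.
r₂ = 9121 km = 9.121×10⁶ m.
Transfer ellipse a_t = (r₁ + r₂)/2 = 5.472×10⁶ m.
At r₁: circular v_c1 = √(μ/r₁) = 1641 m/s; transfer-perilune v_p = √[μ(2/r₁ − 1/a_t)] = 2118 m/s.
Δv₁ = v_p − v_c1 = 477.6 m/s.
At r₂: circular v_c2 = √(μ/r₂) = 733.3 m/s; transfer-apolune v_a = √[μ(2/r₂ − 1/a_t)] = 423.1 m/s.
Δv₂ = v_c2 − v_a = 310.1 m/s.
Total Δv = Δv₁ + Δv₂ = 787.7 m/s.

Δv_total ≈ 787.7 m/s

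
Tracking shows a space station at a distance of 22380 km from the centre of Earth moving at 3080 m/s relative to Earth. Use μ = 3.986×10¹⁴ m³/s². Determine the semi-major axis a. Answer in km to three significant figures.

a ≈ 15300 km

r = 2.238×10⁷ m.
Specific orbital energy ε = v²/2 − μ/r = (3080)²/2 − 3.986×10¹⁴/2.238×10⁷ = -1.307×10⁷ J/kg.
Since ε = −μ/(2a), a = −μ/(2ε) = 1.525×10⁷ m = 15252 km.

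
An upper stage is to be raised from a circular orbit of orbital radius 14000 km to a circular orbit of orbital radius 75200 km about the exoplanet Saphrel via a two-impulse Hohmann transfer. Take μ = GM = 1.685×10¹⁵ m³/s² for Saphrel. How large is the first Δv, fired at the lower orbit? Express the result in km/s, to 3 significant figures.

r₁ = 14000 km = 1.400×10⁷ m.
r₂ = 75200 km = 7.520×10⁷ m.
Transfer ellipse a_t = (r₁ + r₂)/2 = 4.460×10⁷ m.
At r₁: circular v_c1 = √(μ/r₁) = 10970 m/s; transfer-periapsis v_p = √[μ(2/r₁ − 1/a_t)] = 14250 m/s.
Δv₁ = v_p − v_c1 = 3275 m/s.
= 3.275 km/s.

Δv ≈ 3.27 km/s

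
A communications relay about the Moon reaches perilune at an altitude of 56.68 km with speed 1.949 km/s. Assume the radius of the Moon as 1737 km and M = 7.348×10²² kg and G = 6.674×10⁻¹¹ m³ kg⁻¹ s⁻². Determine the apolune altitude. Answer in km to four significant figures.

μ = GM = 6.674×10⁻¹¹ × 7.348×10²² = 4.904×10¹² m³/s².
r_p = 1737 + 56.68 = 1793.7 km = 1.794×10⁶ m.
Specific energy ε = v²/2 − μ/r = -8.348×10⁵ J/kg, so a = −μ/(2ε) = 2.937×10⁶ m.
The apsides satisfy r_p + r_a = 2a, so the apolune radius is 2a − r_p = 4.081×10⁶ m = 4081.0 km.
Apolune altitude = 4081.0 − 1737 = 2344.0 km.

apolune altitude ≈ 2344 km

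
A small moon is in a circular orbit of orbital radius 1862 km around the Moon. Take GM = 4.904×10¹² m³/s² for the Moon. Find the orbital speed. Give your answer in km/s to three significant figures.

v ≈ 1.62 km/s

r = 1862 km = 1.862×10⁶ m.
For a circular orbit v = √(μ/r) = √(4.904×10¹² / 1.862×10⁶) = √(2.634×10⁶) = 1623 m/s.
That is 1.623 km/s.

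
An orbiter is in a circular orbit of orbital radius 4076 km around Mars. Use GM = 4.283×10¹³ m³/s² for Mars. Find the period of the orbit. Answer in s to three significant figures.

r = 4076 km = 4.076×10⁶ m.
Kepler's third law: T = 2π√(r³/μ) = 2π√((4.076×10⁶)³ / 4.283×10¹³).
r³/μ = 1.581×10⁶ s², so T = 2π × 1.257×10³ = 7.901×10³ s.

T ≈ 7900 s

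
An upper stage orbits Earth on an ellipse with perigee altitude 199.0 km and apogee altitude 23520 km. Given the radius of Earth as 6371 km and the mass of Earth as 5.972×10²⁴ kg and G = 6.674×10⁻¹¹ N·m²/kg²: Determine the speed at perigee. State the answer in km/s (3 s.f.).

v ≈ 9.97 km/s

μ = GM = 6.674×10⁻¹¹ × 5.972×10²⁴ = 3.986×10¹⁴ m³/s².
r_p = 6371 + 199.0 = 6570.0 km = 6.5700×10⁶ m.
r_a = 6371 + 23520 = 29891 km = 2.9891×10⁷ m.
Semi-major axis a = (r_p + r_a)/2 = 18230 km = 1.823×10⁷ m.
Vis-viva: v² = μ(2/r − 1/a) = 3.986×10¹⁴ × (3.044×10⁻⁷ − 5.485×10⁻⁸) = 9.947×10⁷ m²/s².
v = 9973 m/s = 9.973 km/s.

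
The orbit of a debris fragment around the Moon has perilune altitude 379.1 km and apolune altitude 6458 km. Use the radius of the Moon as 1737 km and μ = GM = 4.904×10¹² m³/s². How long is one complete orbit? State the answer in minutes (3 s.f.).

T ≈ 554 minutes

r_p = 1737 + 379.1 = 2116.1 km = 2.1161×10⁶ m.
r_a = 1737 + 6458 = 8195.0 km = 8.1950×10⁶ m.
Semi-major axis a = (r_p + r_a)/2 = (2116.1 + 8195.0)/2 = 5155.6 km = 5.156×10⁶ m.
By Kepler's third law T = 2π√(a³/μ) = 2π × 5.286×10³ = 3.321×10⁴ s.
= 553.6 minutes.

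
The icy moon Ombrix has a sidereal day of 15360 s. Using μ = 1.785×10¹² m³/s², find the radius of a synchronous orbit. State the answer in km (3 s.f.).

A synchronous orbit has period T, so by Kepler's third law a = (μT²/4π²)^(1/3).
μT²/4π² = 1.785×10¹² × (1.536×10⁴)² / 39.48 = 1.067×10¹⁹ m³.
a = 2.201×10⁶ m = 2201.3 km.

r_sync ≈ 2200 km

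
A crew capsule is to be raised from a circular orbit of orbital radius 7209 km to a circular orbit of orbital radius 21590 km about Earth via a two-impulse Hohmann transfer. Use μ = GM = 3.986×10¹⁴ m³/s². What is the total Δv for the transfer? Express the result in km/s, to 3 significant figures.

Δv_total ≈ 2.93 km/s

r₁ = 7209 km = 7.209×10⁶ m.
r₂ = 21590 km = 2.159×10⁷ m.
Transfer ellipse a_t = (r₁ + r₂)/2 = 1.440×10⁷ m.
At r₁: circular v_c1 = √(μ/r₁) = 7436 m/s; transfer-perigee v_p = √[μ(2/r₁ − 1/a_t)] = 9105 m/s.
Δv₁ = v_p − v_c1 = 1669 m/s.
At r₂: circular v_c2 = √(μ/r₂) = 4297 m/s; transfer-apogee v_a = √[μ(2/r₂ − 1/a_t)] = 3040 m/s.
Δv₂ = v_c2 − v_a = 1257 m/s.
Total Δv = Δv₁ + Δv₂ = 2926 m/s = 2.926 km/s.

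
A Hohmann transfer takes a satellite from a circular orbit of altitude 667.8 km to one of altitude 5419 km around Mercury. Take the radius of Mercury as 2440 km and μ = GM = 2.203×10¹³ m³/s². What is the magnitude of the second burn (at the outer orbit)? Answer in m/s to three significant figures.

Δv ≈ 414 m/s

r₁ = 2440 + 667.8 = 3107.8 km = 3.1078×10⁶ m.
r₂ = 2440 + 5419 = 7859.0 km = 7.8590×10⁶ m.
Transfer ellipse a_t = (r₁ + r₂)/2 = 5.483×10⁶ m.
At r₁: circular v_c1 = √(μ/r₁) = 2662 m/s; transfer-periherm v_p = √[μ(2/r₁ − 1/a_t)] = 3187 m/s.
At r₂: circular v_c2 = √(μ/r₂) = 1674 m/s; transfer-apoherm v_a = √[μ(2/r₂ − 1/a_t)] = 1260 m/s.
Δv₂ = v_c2 − v_a = 413.8 m/s.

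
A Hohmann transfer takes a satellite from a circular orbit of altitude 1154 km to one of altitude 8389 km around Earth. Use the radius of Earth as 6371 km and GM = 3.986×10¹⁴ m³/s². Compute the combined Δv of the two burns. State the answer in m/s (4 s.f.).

Δv_total ≈ 2025 m/s

r₁ = 6371 + 1154 = 7525.0 km = 7.5250×10⁶ m.
r₂ = 6371 + 8389 = 14760 km = 1.4760×10⁷ m.
Transfer ellipse a_t = (r₁ + r₂)/2 = 1.114×10⁷ m.
At r₁: circular v_c1 = √(μ/r₁) = 7278 m/s; transfer-perigee v_p = √[μ(2/r₁ − 1/a_t)] = 8377 m/s.
Δv₁ = v_p − v_c1 = 1099 m/s.
At r₂: circular v_c2 = √(μ/r₂) = 5197 m/s; transfer-apogee v_a = √[μ(2/r₂ − 1/a_t)] = 4271 m/s.
Δv₂ = v_c2 − v_a = 926.1 m/s.
Total Δv = Δv₁ + Δv₂ = 2025 m/s.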